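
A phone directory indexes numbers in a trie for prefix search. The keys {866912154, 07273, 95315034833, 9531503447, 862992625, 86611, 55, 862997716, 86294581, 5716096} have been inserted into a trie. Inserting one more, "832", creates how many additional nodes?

2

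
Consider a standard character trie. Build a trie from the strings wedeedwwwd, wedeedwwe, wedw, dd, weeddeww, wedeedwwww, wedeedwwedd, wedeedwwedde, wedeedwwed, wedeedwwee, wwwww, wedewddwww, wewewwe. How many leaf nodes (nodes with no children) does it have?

10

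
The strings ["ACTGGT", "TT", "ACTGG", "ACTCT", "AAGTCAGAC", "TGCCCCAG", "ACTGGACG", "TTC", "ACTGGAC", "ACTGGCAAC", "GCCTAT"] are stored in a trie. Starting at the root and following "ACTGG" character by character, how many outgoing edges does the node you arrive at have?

Follow the path "ACTGG" to its node, then look at its outgoing edges.
Characters that immediately follow "ACTGG" among the stored strings: {A, C, T}.
That node has 3 child edges.

3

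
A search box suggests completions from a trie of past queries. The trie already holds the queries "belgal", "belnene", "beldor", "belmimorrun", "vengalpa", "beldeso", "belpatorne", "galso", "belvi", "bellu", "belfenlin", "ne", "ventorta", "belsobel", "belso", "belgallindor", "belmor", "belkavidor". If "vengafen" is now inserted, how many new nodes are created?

3

Walking "vengafen" from the root, the first 5 characters ("venga") follow existing edges; "f" is the first miss.
New nodes needed: |"vengafen"| − 5 = 8 − 5 = 3.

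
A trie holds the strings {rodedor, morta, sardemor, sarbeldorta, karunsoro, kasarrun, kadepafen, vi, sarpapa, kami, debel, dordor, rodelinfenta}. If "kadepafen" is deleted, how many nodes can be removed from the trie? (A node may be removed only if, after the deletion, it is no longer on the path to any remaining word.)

7

A node on "kadepafen"'s path can go only if nothing else ends at it or branches off below it.
The suffix "depafen" (7 nodes) is used only by "kadepafen"; the node for "ka" still has the child "r", so pruning stops there.
Nodes removed: 7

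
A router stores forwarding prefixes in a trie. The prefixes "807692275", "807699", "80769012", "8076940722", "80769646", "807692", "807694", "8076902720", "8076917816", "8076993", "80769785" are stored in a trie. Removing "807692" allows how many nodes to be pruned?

0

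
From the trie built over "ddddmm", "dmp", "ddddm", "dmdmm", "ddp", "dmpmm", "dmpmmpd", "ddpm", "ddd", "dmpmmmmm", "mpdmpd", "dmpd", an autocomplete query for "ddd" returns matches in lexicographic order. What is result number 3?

DFS of the "ddd" subtree visits, in order: "ddd", "ddddm", "ddddmm"
Position 3: ddddmm

ddddmm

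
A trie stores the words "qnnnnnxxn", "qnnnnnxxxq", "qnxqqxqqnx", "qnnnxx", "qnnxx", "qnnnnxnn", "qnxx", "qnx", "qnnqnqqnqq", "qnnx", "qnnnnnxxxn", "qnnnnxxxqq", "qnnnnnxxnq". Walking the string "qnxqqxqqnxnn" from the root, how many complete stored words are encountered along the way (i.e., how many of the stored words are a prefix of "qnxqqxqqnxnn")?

2

Traverse "qnxqqxqqnxnn" character by character; count nodes along the way that are marked as word ends.
Prefixes of the query that are stored words: "qnx", "qnxqqxqqnx"
Count: 2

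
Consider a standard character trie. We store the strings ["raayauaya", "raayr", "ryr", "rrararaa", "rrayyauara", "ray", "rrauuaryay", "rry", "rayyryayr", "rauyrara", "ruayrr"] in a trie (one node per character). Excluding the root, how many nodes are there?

52

Insert word by word; a character creates a node only if that edge doesn't already exist:
  "raayauaya" → 9 new (r, a, a, y, a, u, a, y, a)
  "raayr" → prefix "raay" already present; 1 new (r)
  "ryr" → prefix "r" already present; 2 new (y, r)
  "rrararaa" → prefix "r" already present; 7 new (r, a, r, a, r, a, a)
  "rrayyauara" → prefix "rra" already present; 7 new (y, y, a, u, a, r, a)
  "ray" → prefix "ra" already present; 1 new (y)
  "rrauuaryay" → prefix "rra" already present; 7 new (u, u, a, r, y, a, y)
  "rry" → prefix "rr" already present; 1 new (y)
  "rayyryayr" → prefix "ray" already present; 6 new (y, r, y, a, y, r)
  "rauyrara" → prefix "ra" already present; 6 new (u, y, r, a, r, a)
  "ruayrr" → prefix "r" already present; 5 new (u, a, y, r, r)
Total nodes = 9 + 1 + 2 + 7 + 7 + 1 + 7 + 1 + 6 + 6 + 5 = 52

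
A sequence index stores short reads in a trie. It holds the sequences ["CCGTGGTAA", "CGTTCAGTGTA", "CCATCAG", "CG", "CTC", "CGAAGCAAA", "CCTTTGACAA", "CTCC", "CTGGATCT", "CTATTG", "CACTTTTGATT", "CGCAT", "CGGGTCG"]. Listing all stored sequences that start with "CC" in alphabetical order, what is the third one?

Words with prefix "CC", in lexicographic order: "CCATCAG", "CCGTGGTAA", "CCTTTGACAA"
Position 3: CCTTTGACAA

CCTTTGACAA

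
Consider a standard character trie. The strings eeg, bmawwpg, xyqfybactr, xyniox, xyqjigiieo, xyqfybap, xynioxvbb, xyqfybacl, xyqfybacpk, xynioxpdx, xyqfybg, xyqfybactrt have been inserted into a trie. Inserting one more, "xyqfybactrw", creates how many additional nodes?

The longest prefix of "xyqfybactrw" already in the trie is "xyqfybactr" (length 10).
New nodes needed: |"xyqfybactrw"| − 10 = 11 − 10 = 1.

1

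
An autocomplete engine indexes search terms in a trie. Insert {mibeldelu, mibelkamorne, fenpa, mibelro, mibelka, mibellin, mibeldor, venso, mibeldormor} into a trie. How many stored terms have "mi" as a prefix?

7

Filter for entries beginning with "mi":
Matches: "mibeldelu", "mibeldor", "mibeldormor", "mibelka", "mibelkamorne", "mibellin", "mibelro"
Count: 7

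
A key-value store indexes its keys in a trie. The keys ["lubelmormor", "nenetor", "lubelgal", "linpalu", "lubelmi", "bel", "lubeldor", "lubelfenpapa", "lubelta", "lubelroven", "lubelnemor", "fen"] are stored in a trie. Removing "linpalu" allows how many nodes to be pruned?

A node on "linpalu"'s path can go only if nothing else ends at it or branches off below it.
The suffix "inpalu" (6 nodes) is used only by "linpalu"; the node for "l" still has the child "u", so pruning stops there.
Nodes removed: 6

6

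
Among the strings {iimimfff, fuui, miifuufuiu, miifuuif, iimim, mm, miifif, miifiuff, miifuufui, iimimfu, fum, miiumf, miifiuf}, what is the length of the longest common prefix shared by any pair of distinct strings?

9

Look for the deepest trie node that still has at least two words in its subtree.
e.g. "miifuufui" and "miifuufuiu" share the prefix "miifuufui" of length 9; no pair shares a longer one.
Longest shared-prefix length: 9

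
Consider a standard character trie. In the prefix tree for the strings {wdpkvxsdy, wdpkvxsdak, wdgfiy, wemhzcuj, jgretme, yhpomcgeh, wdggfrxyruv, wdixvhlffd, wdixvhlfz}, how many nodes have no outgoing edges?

9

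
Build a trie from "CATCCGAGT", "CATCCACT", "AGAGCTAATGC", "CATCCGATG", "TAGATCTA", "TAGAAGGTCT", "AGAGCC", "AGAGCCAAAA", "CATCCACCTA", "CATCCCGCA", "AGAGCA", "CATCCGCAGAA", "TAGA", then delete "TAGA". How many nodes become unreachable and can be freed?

Walk "TAGA" from the leaf back toward the root, removing each node that no remaining word uses.
Every node on "TAGA" is still needed (e.g. by "TAGATCTA"), so nothing is freed.
Nodes removed: 0

0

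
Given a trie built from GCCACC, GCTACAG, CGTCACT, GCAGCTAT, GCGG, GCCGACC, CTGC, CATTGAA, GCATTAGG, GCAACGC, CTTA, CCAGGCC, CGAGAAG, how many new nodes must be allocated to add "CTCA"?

2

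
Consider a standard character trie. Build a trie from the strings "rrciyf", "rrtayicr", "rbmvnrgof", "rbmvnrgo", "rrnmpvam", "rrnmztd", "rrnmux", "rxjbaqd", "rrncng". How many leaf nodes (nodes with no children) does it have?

Leaves are exactly the stored words that no other stored word extends.
Those words: "rbmvnrgof", "rrciyf", "rrncng", "rrnmpvam", "rrnmux", "rrnmztd", "rrtayicr", "rxjbaqd"
Leaf count: 8

8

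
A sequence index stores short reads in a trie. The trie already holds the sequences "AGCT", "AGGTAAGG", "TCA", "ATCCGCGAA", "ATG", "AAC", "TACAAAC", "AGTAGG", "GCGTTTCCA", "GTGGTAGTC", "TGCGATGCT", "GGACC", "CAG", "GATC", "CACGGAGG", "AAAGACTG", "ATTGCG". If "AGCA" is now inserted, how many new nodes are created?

1

"AGC" is already a path in the trie; the remaining "A" must be added.
Each of the 1 remaining characters creates one node.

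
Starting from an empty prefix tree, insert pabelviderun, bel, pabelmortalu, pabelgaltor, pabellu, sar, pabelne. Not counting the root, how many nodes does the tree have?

35

Insert word by word; a character creates a node only if that edge doesn't already exist:
  "pabelviderun" → 12 new (p, a, b, e, l, v, i, d, e, r, u, n)
  "bel" → 3 new (b, e, l)
  "pabelmortalu" → prefix "pabel" already present; 7 new (m, o, r, t, a, l, u)
  "pabelgaltor" → prefix "pabel" already present; 6 new (g, a, l, t, o, r)
  "pabellu" → prefix "pabel" already present; 2 new (l, u)
  "sar" → 3 new (s, a, r)
  "pabelne" → prefix "pabel" already present; 2 new (n, e)
Total nodes = 12 + 3 + 7 + 6 + 2 + 3 + 2 = 35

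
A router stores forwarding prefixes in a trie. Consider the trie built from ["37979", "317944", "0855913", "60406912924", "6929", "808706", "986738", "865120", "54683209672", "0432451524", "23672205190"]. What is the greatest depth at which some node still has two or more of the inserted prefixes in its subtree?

Equivalently: take the maximum, over all pairs, of their longest common prefix length.
e.g. "0432451524" and "0855913" share the prefix "0" of length 1; no pair shares a longer one.
Longest shared-prefix length: 1

1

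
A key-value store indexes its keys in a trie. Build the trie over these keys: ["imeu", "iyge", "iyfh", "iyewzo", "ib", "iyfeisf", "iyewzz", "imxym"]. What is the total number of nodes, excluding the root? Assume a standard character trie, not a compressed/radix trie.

For each word, the new-node count is its length minus the longest prefix already in the trie:
  "imeu" → 4 new (i, m, e, u)
  "iyge" → prefix "i" already present; 3 new (y, g, e)
  "iyfh" → prefix "iy" already present; 2 new (f, h)
  "iyewzo" → prefix "iy" already present; 4 new (e, w, z, o)
  "ib" → prefix "i" already present; 1 new (b)
  "iyfeisf" → prefix "iyf" already present; 4 new (e, i, s, f)
  "iyewzz" → prefix "iyewz" already present; 1 new (z)
  "imxym" → prefix "im" already present; 3 new (x, y, m)
Total nodes = 4 + 3 + 2 + 4 + 1 + 4 + 1 + 3 = 22

22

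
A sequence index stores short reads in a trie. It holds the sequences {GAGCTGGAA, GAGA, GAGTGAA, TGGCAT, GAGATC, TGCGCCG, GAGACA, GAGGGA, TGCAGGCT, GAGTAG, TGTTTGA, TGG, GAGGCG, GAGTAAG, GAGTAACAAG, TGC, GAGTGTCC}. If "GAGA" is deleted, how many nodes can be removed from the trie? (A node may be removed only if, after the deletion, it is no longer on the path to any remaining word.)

0

Walk "GAGA" from the leaf back toward the root, removing each node that no remaining word uses.
Every node on "GAGA" is still needed (e.g. by "GAGATC"), so nothing is freed.
Nodes removed: 0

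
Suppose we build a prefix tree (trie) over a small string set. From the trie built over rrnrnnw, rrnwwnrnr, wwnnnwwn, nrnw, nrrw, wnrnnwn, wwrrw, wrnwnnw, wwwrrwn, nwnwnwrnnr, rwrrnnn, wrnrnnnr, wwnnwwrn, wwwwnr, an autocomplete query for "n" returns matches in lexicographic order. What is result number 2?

nrrw

DFS of the "n" subtree visits, in order: "nrnw", "nrrw", "nwnwnwrnnr"
Position 2: nrrw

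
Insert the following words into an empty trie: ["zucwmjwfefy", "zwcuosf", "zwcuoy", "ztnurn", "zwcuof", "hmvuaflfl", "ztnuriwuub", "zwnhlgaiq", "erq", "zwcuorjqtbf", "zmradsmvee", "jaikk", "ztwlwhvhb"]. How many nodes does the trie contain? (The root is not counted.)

75

For each word, the new-node count is its length minus the longest prefix already in the trie:
  "zucwmjwfefy" → 11 new (z, u, c, w, m, j, w, f, e, f, y)
  "zwcuosf" → prefix "z" already present; 6 new (w, c, u, o, s, f)
  "zwcuoy" → prefix "zwcuo" already present; 1 new (y)
  "ztnurn" → prefix "z" already present; 5 new (t, n, u, r, n)
  "zwcuof" → prefix "zwcuo" already present; 1 new (f)
  "hmvuaflfl" → 9 new (h, m, v, u, a, f, l, f, l)
  "ztnuriwuub" → prefix "ztnur" already present; 5 new (i, w, u, u, b)
  "zwnhlgaiq" → prefix "zw" already present; 7 new (n, h, l, g, a, i, q)
  "erq" → 3 new (e, r, q)
  "zwcuorjqtbf" → prefix "zwcuo" already present; 6 new (r, j, q, t, b, f)
  "zmradsmvee" → prefix "z" already present; 9 new (m, r, a, d, s, m, v, e, e)
  "jaikk" → 5 new (j, a, i, k, k)
  "ztwlwhvhb" → prefix "zt" already present; 7 new (w, l, w, h, v, h, b)
Total nodes = 11 + 6 + 1 + 5 + 1 + 9 + 5 + 7 + 3 + 6 + 9 + 5 + 7 = 75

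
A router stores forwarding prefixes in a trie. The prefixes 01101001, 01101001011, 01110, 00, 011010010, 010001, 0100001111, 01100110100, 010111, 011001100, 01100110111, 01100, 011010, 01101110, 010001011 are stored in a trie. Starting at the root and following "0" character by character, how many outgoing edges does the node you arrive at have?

Follow the path "0" to its node, then look at its outgoing edges.
Characters that immediately follow "0" among the stored strings: {0, 1}.
That node has 2 child edges.

2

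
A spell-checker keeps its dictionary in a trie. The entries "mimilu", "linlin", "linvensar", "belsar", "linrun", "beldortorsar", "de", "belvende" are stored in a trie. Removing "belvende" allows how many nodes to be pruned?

Walk "belvende" from the leaf back toward the root, removing each node that no remaining word uses.
The suffix "vende" (5 nodes) is used only by "belvende"; the node for "bel" still has the child "s", so pruning stops there.
Nodes removed: 5

5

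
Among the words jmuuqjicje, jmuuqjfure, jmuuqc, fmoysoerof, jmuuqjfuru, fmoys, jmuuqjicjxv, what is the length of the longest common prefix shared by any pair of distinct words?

9

Equivalently: take the maximum, over all pairs, of their longest common prefix length.
"jmuuqjfure" and "jmuuqjfuru" agree on "jmuuqjfur" (9 characters) before diverging; nothing deeper is shared.
Longest shared-prefix length: 9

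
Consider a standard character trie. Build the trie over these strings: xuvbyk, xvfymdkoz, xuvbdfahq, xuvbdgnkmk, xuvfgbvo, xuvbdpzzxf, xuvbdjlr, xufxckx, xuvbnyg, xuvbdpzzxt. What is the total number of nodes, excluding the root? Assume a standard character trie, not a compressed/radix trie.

46

For each word, the new-node count is its length minus the longest prefix already in the trie:
  "xuvbyk" → 6 new (x, u, v, b, y, k)
  "xvfymdkoz" → prefix "x" already present; 8 new (v, f, y, m, d, k, o, z)
  "xuvbdfahq" → prefix "xuvb" already present; 5 new (d, f, a, h, q)
  "xuvbdgnkmk" → prefix "xuvbd" already present; 5 new (g, n, k, m, k)
  "xuvfgbvo" → prefix "xuv" already present; 5 new (f, g, b, v, o)
  "xuvbdpzzxf" → prefix "xuvbd" already present; 5 new (p, z, z, x, f)
  "xuvbdjlr" → prefix "xuvbd" already present; 3 new (j, l, r)
  "xufxckx" → prefix "xu" already present; 5 new (f, x, c, k, x)
  "xuvbnyg" → prefix "xuvb" already present; 3 new (n, y, g)
  "xuvbdpzzxt" → prefix "xuvbdpzzx" already present; 1 new (t)
Total nodes = 6 + 8 + 5 + 5 + 5 + 5 + 3 + 5 + 3 + 1 = 46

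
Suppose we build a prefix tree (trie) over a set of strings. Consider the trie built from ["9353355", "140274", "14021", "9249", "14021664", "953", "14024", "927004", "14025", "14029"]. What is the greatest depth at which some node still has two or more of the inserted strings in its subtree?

Look for the deepest trie node that still has at least two words in its subtree.
e.g. "14021" and "14021664" share the prefix "14021" of length 5; no pair shares a longer one.
Longest shared-prefix length: 5

5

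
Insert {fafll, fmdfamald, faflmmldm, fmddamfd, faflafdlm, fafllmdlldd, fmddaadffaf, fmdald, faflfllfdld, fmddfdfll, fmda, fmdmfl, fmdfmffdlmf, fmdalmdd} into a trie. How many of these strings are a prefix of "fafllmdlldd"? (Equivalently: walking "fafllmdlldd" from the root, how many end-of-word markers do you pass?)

Check each prefix of "fafllmdlldd" against the stored set — each match is an end-marker on the path.
Prefixes of the query that are stored words: "fafll", "fafllmdlldd"
Count: 2

2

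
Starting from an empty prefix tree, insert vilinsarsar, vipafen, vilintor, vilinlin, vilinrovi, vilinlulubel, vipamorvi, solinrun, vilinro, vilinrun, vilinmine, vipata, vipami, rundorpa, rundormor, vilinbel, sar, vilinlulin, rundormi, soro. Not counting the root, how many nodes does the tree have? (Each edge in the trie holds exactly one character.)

For each word, the new-node count is its length minus the longest prefix already in the trie:
  "vilinsarsar" → 11 new (v, i, l, i, n, s, a, r, s, a, r)
  "vipafen" → prefix "vi" already present; 5 new (p, a, f, e, n)
  "vilintor" → prefix "vilin" already present; 3 new (t, o, r)
  "vilinlin" → prefix "vilin" already present; 3 new (l, i, n)
  "vilinrovi" → prefix "vilin" already present; 4 new (r, o, v, i)
  "vilinlulubel" → prefix "vilinl" already present; 6 new (u, l, u, b, e, l)
  "vipamorvi" → prefix "vipa" already present; 5 new (m, o, r, v, i)
  "solinrun" → 8 new (s, o, l, i, n, r, u, n)
  "vilinro" → prefix "vilinro" already present; 0 new (none)
  "vilinrun" → prefix "vilinr" already present; 2 new (u, n)
  "vilinmine" → prefix "vilin" already present; 4 new (m, i, n, e)
  "vipata" → prefix "vipa" already present; 2 new (t, a)
  "vipami" → prefix "vipam" already present; 1 new (i)
  "rundorpa" → 8 new (r, u, n, d, o, r, p, a)
  "rundormor" → prefix "rundor" already present; 3 new (m, o, r)
  "vilinbel" → prefix "vilin" already present; 3 new (b, e, l)
  "sar" → prefix "s" already present; 2 new (a, r)
  "vilinlulin" → prefix "vilinlul" already present; 2 new (i, n)
  "rundormi" → prefix "rundorm" already present; 1 new (i)
  "soro" → prefix "so" already present; 2 new (r, o)
Total nodes = 11 + 5 + 3 + 3 + 4 + 6 + 5 + 8 + 0 + 2 + 4 + 2 + 1 + 8 + 3 + 3 + 2 + 2 + 1 + 2 = 75

75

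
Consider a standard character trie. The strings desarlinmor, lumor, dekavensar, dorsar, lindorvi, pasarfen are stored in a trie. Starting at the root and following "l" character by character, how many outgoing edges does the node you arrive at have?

2

The children of the "l" node are the distinct next characters among strings starting with "l".
Characters that immediately follow "l" among the stored strings: {i, u}.
That node has 2 child edges.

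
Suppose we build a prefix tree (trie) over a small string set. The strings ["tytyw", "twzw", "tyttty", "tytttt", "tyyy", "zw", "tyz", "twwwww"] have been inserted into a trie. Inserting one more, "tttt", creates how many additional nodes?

3

Walking "tttt" from the root, the first 1 characters ("t") follow existing edges; "t" is the first miss.
New nodes needed: |"tttt"| − 1 = 4 − 1 = 3.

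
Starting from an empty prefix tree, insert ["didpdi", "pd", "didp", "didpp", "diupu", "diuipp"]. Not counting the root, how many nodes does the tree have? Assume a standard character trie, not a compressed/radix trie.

Count nodes per top-level branch (shared prefixes stored once):
  'd'-branch (didp, didpdi, didpp, diuipp, diupu): 13 nodes
  'p'-branch (pd): 2 nodes
Sum: 15

15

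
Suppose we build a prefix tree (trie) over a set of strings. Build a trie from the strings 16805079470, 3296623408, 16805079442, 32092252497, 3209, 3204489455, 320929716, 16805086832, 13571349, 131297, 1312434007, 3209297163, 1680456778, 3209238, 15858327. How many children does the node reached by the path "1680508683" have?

The children of the "1680508683" node are the distinct next characters among strings starting with "1680508683".
Characters that immediately follow "1680508683" among the stored strings: {2}.
That node has 1 child edge.

1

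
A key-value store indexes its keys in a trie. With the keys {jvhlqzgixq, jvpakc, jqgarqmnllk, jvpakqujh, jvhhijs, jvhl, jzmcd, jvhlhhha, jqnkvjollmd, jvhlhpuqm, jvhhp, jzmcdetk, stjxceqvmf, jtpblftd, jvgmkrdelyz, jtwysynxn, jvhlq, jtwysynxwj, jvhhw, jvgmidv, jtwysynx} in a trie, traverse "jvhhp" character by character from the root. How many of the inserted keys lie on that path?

Walk "jvhhp" from the root; an end-of-word marker is hit whenever a stored word is a prefix of "jvhhp".
Prefixes of the query that are stored words: "jvhhp"
Count: 1

1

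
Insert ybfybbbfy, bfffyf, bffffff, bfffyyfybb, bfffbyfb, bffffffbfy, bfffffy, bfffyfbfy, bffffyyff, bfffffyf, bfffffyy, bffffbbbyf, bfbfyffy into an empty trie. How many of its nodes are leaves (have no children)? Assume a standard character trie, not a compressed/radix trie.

10

A leaf is a node with no children — equivalently, the end of a word that is not a proper prefix of any other stored word.
Those words: "bfbfyffy", "bfffbyfb", "bffffbbbyf", "bffffffbfy", "bfffffyf", "bfffffyy", "bffffyyff", "bfffyfbfy", "bfffyyfybb", "ybfybbbfy"
Leaf count: 10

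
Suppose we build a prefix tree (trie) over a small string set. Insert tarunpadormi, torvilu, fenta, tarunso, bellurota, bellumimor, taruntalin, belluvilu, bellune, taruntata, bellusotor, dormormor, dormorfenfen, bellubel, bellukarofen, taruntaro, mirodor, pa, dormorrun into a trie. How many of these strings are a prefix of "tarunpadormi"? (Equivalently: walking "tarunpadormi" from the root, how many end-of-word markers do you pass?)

Traverse "tarunpadormi" character by character; count nodes along the way that are marked as word ends.
Prefixes of the query that are stored words: "tarunpadormi"
Count: 1

1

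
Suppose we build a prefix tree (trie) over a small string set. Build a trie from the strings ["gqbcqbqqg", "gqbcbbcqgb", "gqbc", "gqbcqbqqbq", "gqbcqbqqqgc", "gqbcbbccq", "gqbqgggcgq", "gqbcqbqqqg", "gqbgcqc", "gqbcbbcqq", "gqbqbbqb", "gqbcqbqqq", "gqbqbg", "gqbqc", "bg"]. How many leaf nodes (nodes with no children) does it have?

Leaves are exactly the stored words that no other stored word extends.
Those words: "bg", "gqbcbbccq", "gqbcbbcqgb", "gqbcbbcqq", "gqbcqbqqbq", "gqbcqbqqg", "gqbcqbqqqgc", "gqbgcqc", "gqbqbbqb", "gqbqbg", "gqbqc", "gqbqgggcgq"
Leaf count: 12

12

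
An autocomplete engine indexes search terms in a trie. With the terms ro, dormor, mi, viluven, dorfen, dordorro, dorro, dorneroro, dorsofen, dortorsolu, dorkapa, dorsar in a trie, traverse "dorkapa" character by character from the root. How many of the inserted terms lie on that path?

1

Walk "dorkapa" from the root; an end-of-word marker is hit whenever a stored word is a prefix of "dorkapa".
Prefixes of the query that are stored words: "dorkapa"
Count: 1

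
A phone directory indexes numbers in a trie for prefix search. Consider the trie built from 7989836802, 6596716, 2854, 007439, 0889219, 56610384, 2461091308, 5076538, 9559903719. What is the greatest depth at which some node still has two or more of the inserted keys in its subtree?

1

The deepest shared node is where two words last agree before diverging.
"007439" and "0889219" agree on "0" (1 characters) before diverging; nothing deeper is shared.
Longest shared-prefix length: 1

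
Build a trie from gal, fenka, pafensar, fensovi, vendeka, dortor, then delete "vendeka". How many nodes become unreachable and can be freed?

7

A node on "vendeka"'s path can go only if nothing else ends at it or branches off below it.
No other word shares any prefix with "vendeka", so all 7 of its nodes go.
Nodes removed: 7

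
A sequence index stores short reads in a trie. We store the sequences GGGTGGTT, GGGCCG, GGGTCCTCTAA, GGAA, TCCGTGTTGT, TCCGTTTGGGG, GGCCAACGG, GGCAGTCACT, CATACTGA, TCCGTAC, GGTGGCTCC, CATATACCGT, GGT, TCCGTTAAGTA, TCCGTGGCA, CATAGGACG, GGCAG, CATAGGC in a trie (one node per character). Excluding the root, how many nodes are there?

87

For each word, the new-node count is its length minus the longest prefix already in the trie:
  "GGGTGGTT" → 8 new (G, G, G, T, G, G, T, T)
  "GGGCCG" → prefix "GGG" already present; 3 new (C, C, G)
  "GGGTCCTCTAA" → prefix "GGGT" already present; 7 new (C, C, T, C, T, A, A)
  "GGAA" → prefix "GG" already present; 2 new (A, A)
  "TCCGTGTTGT" → 10 new (T, C, C, G, T, G, T, T, G, T)
  "TCCGTTTGGGG" → prefix "TCCGT" already present; 6 new (T, T, G, G, G, G)
  "GGCCAACGG" → prefix "GG" already present; 7 new (C, C, A, A, C, G, G)
  "GGCAGTCACT" → prefix "GGC" already present; 7 new (A, G, T, C, A, C, T)
  "CATACTGA" → 8 new (C, A, T, A, C, T, G, A)
  "TCCGTAC" → prefix "TCCGT" already present; 2 new (A, C)
  "GGTGGCTCC" → prefix "GG" already present; 7 new (T, G, G, C, T, C, C)
  "CATATACCGT" → prefix "CATA" already present; 6 new (T, A, C, C, G, T)
  "GGT" → prefix "GGT" already present; 0 new (none)
  "TCCGTTAAGTA" → prefix "TCCGTT" already present; 5 new (A, A, G, T, A)
  "TCCGTGGCA" → prefix "TCCGTG" already present; 3 new (G, C, A)
  "CATAGGACG" → prefix "CATA" already present; 5 new (G, G, A, C, G)
  "GGCAG" → prefix "GGCAG" already present; 0 new (none)
  "CATAGGC" → prefix "CATAGG" already present; 1 new (C)
Total nodes = 8 + 3 + 7 + 2 + 10 + 6 + 7 + 7 + 8 + 2 + 7 + 6 + 0 + 5 + 3 + 5 + 0 + 1 = 87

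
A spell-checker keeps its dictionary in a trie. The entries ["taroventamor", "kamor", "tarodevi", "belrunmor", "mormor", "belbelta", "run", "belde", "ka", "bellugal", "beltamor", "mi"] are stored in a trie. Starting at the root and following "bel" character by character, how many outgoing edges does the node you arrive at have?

The children of the "bel" node are the distinct next characters among strings starting with "bel".
Distinct next characters after "bel": b, d, l, r, t.
That node has 5 child edges.

5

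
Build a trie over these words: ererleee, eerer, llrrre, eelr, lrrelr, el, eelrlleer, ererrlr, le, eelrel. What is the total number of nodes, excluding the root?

37

For each word, the new-node count is its length minus the longest prefix already in the trie:
  "ererleee" → 8 new (e, r, e, r, l, e, e, e)
  "eerer" → prefix "e" already present; 4 new (e, r, e, r)
  "llrrre" → 6 new (l, l, r, r, r, e)
  "eelr" → prefix "ee" already present; 2 new (l, r)
  "lrrelr" → prefix "l" already present; 5 new (r, r, e, l, r)
  "el" → prefix "e" already present; 1 new (l)
  "eelrlleer" → prefix "eelr" already present; 5 new (l, l, e, e, r)
  "ererrlr" → prefix "erer" already present; 3 new (r, l, r)
  "le" → prefix "l" already present; 1 new (e)
  "eelrel" → prefix "eelr" already present; 2 new (e, l)
Total nodes = 8 + 4 + 6 + 2 + 5 + 1 + 5 + 3 + 1 + 2 = 37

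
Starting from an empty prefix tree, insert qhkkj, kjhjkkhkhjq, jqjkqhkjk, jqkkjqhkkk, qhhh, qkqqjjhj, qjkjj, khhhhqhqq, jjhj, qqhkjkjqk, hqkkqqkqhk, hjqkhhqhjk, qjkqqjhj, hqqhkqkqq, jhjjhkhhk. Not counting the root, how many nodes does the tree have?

104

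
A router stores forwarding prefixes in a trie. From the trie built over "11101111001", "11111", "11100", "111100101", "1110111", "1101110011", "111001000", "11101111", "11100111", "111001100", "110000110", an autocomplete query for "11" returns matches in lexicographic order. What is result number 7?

DFS of the "11" subtree visits, in order: "110000110", "1101110011", "11100", "111001000", "111001100", "11100111", "1110111", "11101111", "11101111001", "111100101", "11111"
The 7th is 1110111.

1110111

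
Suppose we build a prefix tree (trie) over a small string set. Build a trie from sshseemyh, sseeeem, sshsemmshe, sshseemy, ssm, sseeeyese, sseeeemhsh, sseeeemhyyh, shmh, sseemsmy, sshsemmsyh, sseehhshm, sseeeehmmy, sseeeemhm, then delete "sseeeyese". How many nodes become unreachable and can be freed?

4

Walk "sseeeyese" from the leaf back toward the root, removing each node that no remaining word uses.
The suffix "yese" (4 nodes) is used only by "sseeeyese"; the node for "sseee" still has the child "e", so pruning stops there.
Nodes removed: 4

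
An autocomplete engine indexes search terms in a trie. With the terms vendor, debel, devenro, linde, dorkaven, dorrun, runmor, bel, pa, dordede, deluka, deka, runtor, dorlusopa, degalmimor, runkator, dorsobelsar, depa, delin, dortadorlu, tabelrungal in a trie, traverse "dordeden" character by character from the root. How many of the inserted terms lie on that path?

1

Check each prefix of "dordeden" against the stored set — each match is an end-marker on the path.
Prefixes of the query that are stored words: "dordede"
Count: 1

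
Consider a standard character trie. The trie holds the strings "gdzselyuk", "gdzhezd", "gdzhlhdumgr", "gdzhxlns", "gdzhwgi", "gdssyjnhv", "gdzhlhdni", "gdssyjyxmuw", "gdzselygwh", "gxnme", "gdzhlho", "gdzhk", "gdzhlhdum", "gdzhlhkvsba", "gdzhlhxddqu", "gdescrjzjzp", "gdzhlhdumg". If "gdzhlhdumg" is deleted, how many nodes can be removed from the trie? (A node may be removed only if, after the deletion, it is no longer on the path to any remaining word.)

A node on "gdzhlhdumg"'s path can go only if nothing else ends at it or branches off below it.
Every node on "gdzhlhdumg" is still needed (e.g. by "gdzhlhdumgr"), so nothing is freed.
Nodes removed: 0

0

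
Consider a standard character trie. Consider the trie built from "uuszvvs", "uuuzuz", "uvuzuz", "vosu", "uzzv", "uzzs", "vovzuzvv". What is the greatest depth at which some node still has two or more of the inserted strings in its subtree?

Equivalently: take the maximum, over all pairs, of their longest common prefix length.
e.g. "uzzs" and "uzzv" share the prefix "uzz" of length 3; no pair shares a longer one.
Longest shared-prefix length: 3

3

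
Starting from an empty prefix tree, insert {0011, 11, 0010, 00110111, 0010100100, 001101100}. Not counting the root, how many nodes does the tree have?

19

Insert word by word; a character creates a node only if that edge doesn't already exist:
  "0011" → 4 new (0, 0, 1, 1)
  "11" → 2 new (1, 1)
  "0010" → prefix "001" already present; 1 new (0)
  "00110111" → prefix "0011" already present; 4 new (0, 1, 1, 1)
  "0010100100" → prefix "0010" already present; 6 new (1, 0, 0, 1, 0, 0)
  "001101100" → prefix "0011011" already present; 2 new (0, 0)
Total nodes = 4 + 2 + 1 + 4 + 6 + 2 = 19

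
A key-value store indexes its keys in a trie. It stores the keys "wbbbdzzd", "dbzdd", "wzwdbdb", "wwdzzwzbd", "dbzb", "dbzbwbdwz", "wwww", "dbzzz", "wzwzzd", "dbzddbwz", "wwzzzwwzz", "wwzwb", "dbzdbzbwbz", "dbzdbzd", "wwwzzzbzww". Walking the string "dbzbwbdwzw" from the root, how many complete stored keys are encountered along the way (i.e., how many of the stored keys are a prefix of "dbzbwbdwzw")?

2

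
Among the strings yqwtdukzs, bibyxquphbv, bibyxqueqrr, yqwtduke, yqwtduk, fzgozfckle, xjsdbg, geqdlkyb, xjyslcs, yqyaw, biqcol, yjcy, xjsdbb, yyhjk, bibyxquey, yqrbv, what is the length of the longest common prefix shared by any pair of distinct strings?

8

Look for the deepest trie node that still has at least two words in its subtree.
"bibyxqueqrr" and "bibyxquey" agree on "bibyxque" (8 characters) before diverging; nothing deeper is shared.
Longest shared-prefix length: 8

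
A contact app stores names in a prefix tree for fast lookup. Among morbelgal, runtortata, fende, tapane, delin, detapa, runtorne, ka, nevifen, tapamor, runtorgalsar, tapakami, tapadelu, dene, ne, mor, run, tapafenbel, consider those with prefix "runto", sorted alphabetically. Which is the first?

DFS of the "runto" subtree visits, in order: "runtorgalsar", "runtorne", "runtortata"
Position 1: runtorgalsar

runtorgalsar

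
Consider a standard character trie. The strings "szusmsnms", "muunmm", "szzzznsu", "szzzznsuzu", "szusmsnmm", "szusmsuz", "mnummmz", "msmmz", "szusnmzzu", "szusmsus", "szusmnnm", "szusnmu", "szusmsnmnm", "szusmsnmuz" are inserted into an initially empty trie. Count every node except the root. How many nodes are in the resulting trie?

50

Insert word by word; a character creates a node only if that edge doesn't already exist:
  "szusmsnms" → 9 new (s, z, u, s, m, s, n, m, s)
  "muunmm" → 6 new (m, u, u, n, m, m)
  "szzzznsu" → prefix "sz" already present; 6 new (z, z, z, n, s, u)
  "szzzznsuzu" → prefix "szzzznsu" already present; 2 new (z, u)
  "szusmsnmm" → prefix "szusmsnm" already present; 1 new (m)
  "szusmsuz" → prefix "szusms" already present; 2 new (u, z)
  "mnummmz" → prefix "m" already present; 6 new (n, u, m, m, m, z)
  "msmmz" → prefix "m" already present; 4 new (s, m, m, z)
  "szusnmzzu" → prefix "szus" already present; 5 new (n, m, z, z, u)
  "szusmsus" → prefix "szusmsu" already present; 1 new (s)
  "szusmnnm" → prefix "szusm" already present; 3 new (n, n, m)
  "szusnmu" → prefix "szusnm" already present; 1 new (u)
  "szusmsnmnm" → prefix "szusmsnm" already present; 2 new (n, m)
  "szusmsnmuz" → prefix "szusmsnm" already present; 2 new (u, z)
Total nodes = 9 + 6 + 6 + 2 + 1 + 2 + 6 + 4 + 5 + 1 + 3 + 1 + 2 + 2 = 50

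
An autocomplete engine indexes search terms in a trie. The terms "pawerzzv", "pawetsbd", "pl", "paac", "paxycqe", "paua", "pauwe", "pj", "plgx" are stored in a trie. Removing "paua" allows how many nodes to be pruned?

Walk "paua" from the leaf back toward the root, removing each node that no remaining word uses.
The suffix "a" (1 node) is used only by "paua"; the node for "pau" still has the child "w", so pruning stops there.
Nodes removed: 1

1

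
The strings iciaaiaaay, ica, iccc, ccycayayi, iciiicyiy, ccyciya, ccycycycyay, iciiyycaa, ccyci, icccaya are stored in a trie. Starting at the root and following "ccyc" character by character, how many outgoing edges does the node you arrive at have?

3

The children of the "ccyc" node are the distinct next characters among strings starting with "ccyc".
Distinct next characters after "ccyc": a, i, y.
That node has 3 child edges.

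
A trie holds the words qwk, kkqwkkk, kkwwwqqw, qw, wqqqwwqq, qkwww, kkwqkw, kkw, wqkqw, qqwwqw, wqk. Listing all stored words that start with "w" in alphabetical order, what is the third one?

Words with prefix "w", in lexicographic order: "wqk", "wqkqw", "wqqqwwqq"
Position 3: wqqqwwqq

wqqqwwqq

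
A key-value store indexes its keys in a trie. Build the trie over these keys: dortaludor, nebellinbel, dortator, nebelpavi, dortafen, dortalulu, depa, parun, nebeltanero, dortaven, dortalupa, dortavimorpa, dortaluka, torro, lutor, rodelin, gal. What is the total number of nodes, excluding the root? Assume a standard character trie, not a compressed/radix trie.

80

For each word, the new-node count is its length minus the longest prefix already in the trie:
  "dortaludor" → 10 new (d, o, r, t, a, l, u, d, o, r)
  "nebellinbel" → 11 new (n, e, b, e, l, l, i, n, b, e, l)
  "dortator" → prefix "dorta" already present; 3 new (t, o, r)
  "nebelpavi" → prefix "nebel" already present; 4 new (p, a, v, i)
  "dortafen" → prefix "dorta" already present; 3 new (f, e, n)
  "dortalulu" → prefix "dortalu" already present; 2 new (l, u)
  "depa" → prefix "d" already present; 3 new (e, p, a)
  "parun" → 5 new (p, a, r, u, n)
  "nebeltanero" → prefix "nebel" already present; 6 new (t, a, n, e, r, o)
  "dortaven" → prefix "dorta" already present; 3 new (v, e, n)
  "dortalupa" → prefix "dortalu" already present; 2 new (p, a)
  "dortavimorpa" → prefix "dortav" already present; 6 new (i, m, o, r, p, a)
  "dortaluka" → prefix "dortalu" already present; 2 new (k, a)
  "torro" → 5 new (t, o, r, r, o)
  "lutor" → 5 new (l, u, t, o, r)
  "rodelin" → 7 new (r, o, d, e, l, i, n)
  "gal" → 3 new (g, a, l)
Total nodes = 10 + 11 + 3 + 4 + 3 + 2 + 3 + 5 + 6 + 3 + 2 + 6 + 2 + 5 + 5 + 7 + 3 = 80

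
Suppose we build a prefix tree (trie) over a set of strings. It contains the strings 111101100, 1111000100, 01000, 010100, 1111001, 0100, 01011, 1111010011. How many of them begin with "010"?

Traverse to the node for "010", then collect every word in that subtree.
Matches: "0100", "01000", "010100", "01011"
Count: 4

4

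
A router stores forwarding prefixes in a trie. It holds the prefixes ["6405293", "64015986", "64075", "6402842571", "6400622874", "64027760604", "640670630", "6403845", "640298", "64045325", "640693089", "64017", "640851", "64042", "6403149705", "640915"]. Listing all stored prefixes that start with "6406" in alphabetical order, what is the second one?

640693089

DFS of the "6406" subtree visits, in order: "640670630", "640693089"
The 2nd is 640693089.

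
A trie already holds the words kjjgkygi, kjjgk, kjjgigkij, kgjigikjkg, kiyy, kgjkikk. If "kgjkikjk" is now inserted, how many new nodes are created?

2

Walking "kgjkikjk" from the root, the first 6 characters ("kgjkik") follow existing edges; "j" is the first miss.
New nodes needed: |"kgjkikjk"| − 6 = 8 − 6 = 2.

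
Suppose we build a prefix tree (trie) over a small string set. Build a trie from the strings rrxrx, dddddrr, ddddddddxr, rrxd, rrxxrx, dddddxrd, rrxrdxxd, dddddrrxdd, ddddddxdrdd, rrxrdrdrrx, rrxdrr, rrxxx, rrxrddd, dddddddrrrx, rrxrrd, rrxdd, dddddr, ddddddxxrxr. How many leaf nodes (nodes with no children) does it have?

A leaf is a node with no children — equivalently, the end of a word that is not a proper prefix of any other stored word.
Those words: "ddddddddxr", "dddddddrrrx", "ddddddxdrdd", "ddddddxxrxr", "dddddrrxdd", "dddddxrd", "rrxdd", "rrxdrr", "rrxrddd", "rrxrdrdrrx", "rrxrdxxd", "rrxrrd", "rrxrx", "rrxxrx", "rrxxx"
Leaf count: 15

15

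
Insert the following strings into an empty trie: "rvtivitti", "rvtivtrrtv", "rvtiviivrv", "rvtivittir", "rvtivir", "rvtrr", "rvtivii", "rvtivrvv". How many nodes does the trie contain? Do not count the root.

25

Insert word by word; a character creates a node only if that edge doesn't already exist:
  "rvtivitti" → 9 new (r, v, t, i, v, i, t, t, i)
  "rvtivtrrtv" → prefix "rvtiv" already present; 5 new (t, r, r, t, v)
  "rvtiviivrv" → prefix "rvtivi" already present; 4 new (i, v, r, v)
  "rvtivittir" → prefix "rvtivitti" already present; 1 new (r)
  "rvtivir" → prefix "rvtivi" already present; 1 new (r)
  "rvtrr" → prefix "rvt" already present; 2 new (r, r)
  "rvtivii" → prefix "rvtivii" already present; 0 new (none)
  "rvtivrvv" → prefix "rvtiv" already present; 3 new (r, v, v)
Total nodes = 9 + 5 + 4 + 1 + 1 + 2 + 0 + 3 = 25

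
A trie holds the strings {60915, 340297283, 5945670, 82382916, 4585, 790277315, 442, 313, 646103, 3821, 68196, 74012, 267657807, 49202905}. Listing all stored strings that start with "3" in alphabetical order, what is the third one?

DFS of the "3" subtree visits, in order: "313", "340297283", "3821"
The 3rd is 3821.

3821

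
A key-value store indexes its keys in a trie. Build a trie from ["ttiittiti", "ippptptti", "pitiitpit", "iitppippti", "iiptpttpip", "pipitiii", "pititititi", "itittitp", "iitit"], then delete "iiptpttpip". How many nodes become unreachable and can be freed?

8

A node on "iiptpttpip"'s path can go only if nothing else ends at it or branches off below it.
The suffix "ptpttpip" (8 nodes) is used only by "iiptpttpip"; the node for "ii" still has the child "t", so pruning stops there.
Nodes removed: 8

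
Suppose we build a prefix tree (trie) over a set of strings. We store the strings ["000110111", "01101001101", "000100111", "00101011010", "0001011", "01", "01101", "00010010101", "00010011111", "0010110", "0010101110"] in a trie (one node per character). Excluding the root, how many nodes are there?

45

Count nodes per top-level branch (shared prefixes stored once):
  '0'-branch (00010010101, 000100111, 00010011111, 0001011, 000110111, 00101011010, 0010101110, 0010110, 01, 01101, 01101001101): 45 nodes
Sum: 45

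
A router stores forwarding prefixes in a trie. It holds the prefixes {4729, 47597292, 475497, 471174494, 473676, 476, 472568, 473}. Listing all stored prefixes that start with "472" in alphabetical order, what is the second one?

4729

Filter for "472…" and sort: "472568", "4729"
Position 2: 4729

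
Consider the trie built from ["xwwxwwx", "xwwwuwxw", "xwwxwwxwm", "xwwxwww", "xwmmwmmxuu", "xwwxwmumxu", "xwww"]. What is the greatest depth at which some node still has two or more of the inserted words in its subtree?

7

The deepest shared node is where two words last agree before diverging.
e.g. "xwwxwwx" and "xwwxwwxwm" share the prefix "xwwxwwx" of length 7; no pair shares a longer one.
Longest shared-prefix length: 7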